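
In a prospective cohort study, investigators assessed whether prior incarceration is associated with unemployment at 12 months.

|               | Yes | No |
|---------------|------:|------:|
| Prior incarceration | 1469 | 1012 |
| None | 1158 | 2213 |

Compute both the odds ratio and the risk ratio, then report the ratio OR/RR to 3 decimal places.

1.609

Cells: a = 1469, b = 1012, c = 1158, d = 2213.
OR = (1469·2213)/(1012·1158) = 3250897/1171896 = 2.77405
Risk in exposed = 1469/2481 = 0.59210; risk in unexposed = 1158/3371 = 0.34352; RR = 1.72363
OR/RR = 2.77405 / 1.72363 = 1.60942
The outcome is not rare, so the OR lies further from 1 than the RR.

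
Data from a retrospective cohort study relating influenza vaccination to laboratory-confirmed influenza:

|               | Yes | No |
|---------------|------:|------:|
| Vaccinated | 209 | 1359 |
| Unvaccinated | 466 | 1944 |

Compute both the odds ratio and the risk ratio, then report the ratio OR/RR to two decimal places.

Cells: a = 209, b = 1359, c = 466, d = 1944.
OR = (209·1944)/(1359·466) = 406296/633294 = 0.64156
Risk in exposed = 209/1568 = 0.13329; risk in unexposed = 466/2410 = 0.19336; RR = 0.68934
OR/RR = 0.64156 / 0.68934 = 0.93069
The outcome is not rare, so the OR lies further from 1 than the RR.

0.93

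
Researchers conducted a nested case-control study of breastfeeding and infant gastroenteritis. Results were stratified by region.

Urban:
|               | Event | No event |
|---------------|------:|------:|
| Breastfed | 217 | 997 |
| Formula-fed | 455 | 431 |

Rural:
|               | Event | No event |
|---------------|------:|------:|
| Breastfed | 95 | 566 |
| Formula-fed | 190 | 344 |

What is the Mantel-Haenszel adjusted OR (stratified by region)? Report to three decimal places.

OR_MH = Σ(aᵢdᵢ/nᵢ) / Σ(bᵢcᵢ/nᵢ), where nᵢ is the stratum total.
Stratum 1 (Urban): n = 2100; a·d/n = 217·431/2100 = 44.5367; b·c/n = 997·455/2100 = 216.0167
Stratum 2 (Rural): n = 1195; a·d/n = 95·344/1195 = 27.3473; b·c/n = 566·190/1195 = 89.9916
OR_MH = (44.5367 + 27.3473) / (216.0167 + 89.9916) = 71.8839 / 306.0083 = 0.23491

0.235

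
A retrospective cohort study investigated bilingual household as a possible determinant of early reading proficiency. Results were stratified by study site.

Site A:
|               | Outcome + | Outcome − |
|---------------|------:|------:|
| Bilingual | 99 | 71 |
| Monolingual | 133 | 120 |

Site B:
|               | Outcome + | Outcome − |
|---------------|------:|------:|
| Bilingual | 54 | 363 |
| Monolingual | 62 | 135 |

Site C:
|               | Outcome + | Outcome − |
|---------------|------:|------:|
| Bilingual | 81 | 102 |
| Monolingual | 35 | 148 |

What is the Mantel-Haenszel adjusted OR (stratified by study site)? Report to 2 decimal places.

1.06

OR_MH = Σ(aᵢdᵢ/nᵢ) / Σ(bᵢcᵢ/nᵢ), where nᵢ is the stratum total.
Stratum 1 (Site A): n = 423; a·d/n = 99·120/423 = 28.0851; b·c/n = 71·133/423 = 22.3239
Stratum 2 (Site B): n = 614; a·d/n = 54·135/614 = 11.8730; b·c/n = 363·62/614 = 36.6547
Stratum 3 (Site C): n = 366; a·d/n = 81·148/366 = 32.7541; b·c/n = 102·35/366 = 9.7541
OR_MH = (28.0851 + 11.8730 + 32.7541) / (22.3239 + 36.6547 + 9.7541) = 72.7122 / 68.7327 = 1.05790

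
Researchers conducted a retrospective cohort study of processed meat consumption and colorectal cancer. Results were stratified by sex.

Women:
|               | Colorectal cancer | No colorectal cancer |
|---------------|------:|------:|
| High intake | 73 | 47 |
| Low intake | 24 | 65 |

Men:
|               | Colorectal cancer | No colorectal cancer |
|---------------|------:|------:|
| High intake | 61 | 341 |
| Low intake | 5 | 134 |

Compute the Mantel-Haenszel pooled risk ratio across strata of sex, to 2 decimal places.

RR_MH = Σ(aᵢ·n₀ᵢ/nᵢ) / Σ(cᵢ·n₁ᵢ/nᵢ), with n₁ᵢ = aᵢ+bᵢ (exposed), n₀ᵢ = cᵢ+dᵢ (unexposed), nᵢ = n₁ᵢ+n₀ᵢ.
Stratum 1 (Women): n₁ = 120, n₀ = 89, n = 209; a·n₀/n = 73·89/209 = 31.0861; c·n₁/n = 24·120/209 = 13.7799
Stratum 2 (Men): n₁ = 402, n₀ = 139, n = 541; a·n₀/n = 61·139/541 = 15.6728; c·n₁/n = 5·402/541 = 3.7153
RR_MH = (31.0861 + 15.6728) / (13.7799 + 3.7153) = 46.7590 / 17.4952 = 2.67267

2.67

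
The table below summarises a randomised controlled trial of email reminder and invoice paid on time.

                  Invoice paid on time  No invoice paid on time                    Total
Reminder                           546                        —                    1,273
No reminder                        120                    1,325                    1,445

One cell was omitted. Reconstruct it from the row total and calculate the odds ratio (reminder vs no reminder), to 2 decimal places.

8.29

The missing cell is in the exposed row: 1273 − 546 = 727.
So a = 546, b = 727, c = 120, d = 1325.
OR = (a·d)/(b·c) = (546 × 1325) / (727 × 120) = 723450 / 87240 = 8.29264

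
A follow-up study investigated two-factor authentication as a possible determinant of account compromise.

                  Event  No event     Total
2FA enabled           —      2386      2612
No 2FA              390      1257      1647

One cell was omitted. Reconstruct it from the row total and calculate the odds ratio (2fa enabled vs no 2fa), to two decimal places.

0.31

The missing cell is in the exposed row: 2612 − 2386 = 226.
So a = 226, b = 2386, c = 390, d = 1257.
OR = (a·d)/(b·c) = (226 × 1257) / (2386 × 390) = 284082 / 930540 = 0.30529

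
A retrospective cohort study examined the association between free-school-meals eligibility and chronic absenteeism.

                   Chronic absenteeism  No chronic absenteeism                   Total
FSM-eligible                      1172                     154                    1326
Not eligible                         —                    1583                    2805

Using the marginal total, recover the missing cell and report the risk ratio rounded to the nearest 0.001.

The missing cell is in the unexposed row: 2805 − 1583 = 1222.
So a = 1172, b = 154, c = 1222, d = 1583.
RR = [a/(a+b)] / [c/(c+d)] = (1172/1326) / (1222/2805) = 0.88386/0.43565 = 2.02883

2.029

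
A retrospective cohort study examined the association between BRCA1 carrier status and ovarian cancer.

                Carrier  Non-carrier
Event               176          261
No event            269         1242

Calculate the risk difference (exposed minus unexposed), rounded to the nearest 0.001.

Reading the table with exposure as columns: a = 176 (Carrier, case), b = 269 (Carrier, non-case), c = 261 (Non-carrier, case), d = 1242.
Risk in exposed = 176/445 = 0.395506; risk in unexposed = 261/1503 = 0.173653.
Risk difference = 0.395506 − 0.173653 = 0.221853

0.222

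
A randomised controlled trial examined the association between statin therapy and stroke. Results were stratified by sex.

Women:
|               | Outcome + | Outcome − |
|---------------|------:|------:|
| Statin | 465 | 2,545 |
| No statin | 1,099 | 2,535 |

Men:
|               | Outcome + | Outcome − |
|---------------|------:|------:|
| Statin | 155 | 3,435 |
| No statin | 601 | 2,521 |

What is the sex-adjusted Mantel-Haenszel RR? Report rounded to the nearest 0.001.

RR_MH = Σ(aᵢ·n₀ᵢ/nᵢ) / Σ(cᵢ·n₁ᵢ/nᵢ), with n₁ᵢ = aᵢ+bᵢ (exposed), n₀ᵢ = cᵢ+dᵢ (unexposed), nᵢ = n₁ᵢ+n₀ᵢ.
Stratum 1 (Women): n₁ = 3010, n₀ = 3634, n = 6644; a·n₀/n = 465·3634/6644 = 254.3362; c·n₁/n = 1099·3010/6644 = 497.8913
Stratum 2 (Men): n₁ = 3590, n₀ = 3122, n = 6712; a·n₀/n = 155·3122/6712 = 72.0962; c·n₁/n = 601·3590/6712 = 321.4526
RR_MH = (254.3362 + 72.0962) / (497.8913 + 321.4526) = 326.4325 / 819.3440 = 0.39841

0.398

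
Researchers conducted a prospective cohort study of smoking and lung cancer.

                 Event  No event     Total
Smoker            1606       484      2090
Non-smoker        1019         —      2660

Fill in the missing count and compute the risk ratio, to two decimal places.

2.01

The missing cell is in the unexposed row: 2660 − 1019 = 1641.
So a = 1606, b = 484, c = 1019, d = 1641.
RR = [a/(a+b)] / [c/(c+d)] = (1606/2090) / (1019/2660) = 0.76842/0.38308 = 2.00589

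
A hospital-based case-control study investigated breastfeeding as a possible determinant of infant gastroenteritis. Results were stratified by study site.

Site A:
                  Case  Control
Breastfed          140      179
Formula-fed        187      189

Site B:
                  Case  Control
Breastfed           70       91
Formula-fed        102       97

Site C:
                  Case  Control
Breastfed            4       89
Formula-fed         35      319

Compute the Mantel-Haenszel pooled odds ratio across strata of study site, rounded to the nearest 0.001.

OR_MH = Σ(aᵢdᵢ/nᵢ) / Σ(bᵢcᵢ/nᵢ), where nᵢ is the stratum total.
Stratum 1 (Site A): n = 695; a·d/n = 140·189/695 = 38.0719; b·c/n = 179·187/695 = 48.1626
Stratum 2 (Site B): n = 360; a·d/n = 70·97/360 = 18.8611; b·c/n = 91·102/360 = 25.7833
Stratum 3 (Site C): n = 447; a·d/n = 4·319/447 = 2.8546; b·c/n = 89·35/447 = 6.9687
OR_MH = (38.0719 + 18.8611 + 2.8546) / (48.1626 + 25.7833 + 6.9687) = 59.7876 / 80.9146 = 0.73890

0.739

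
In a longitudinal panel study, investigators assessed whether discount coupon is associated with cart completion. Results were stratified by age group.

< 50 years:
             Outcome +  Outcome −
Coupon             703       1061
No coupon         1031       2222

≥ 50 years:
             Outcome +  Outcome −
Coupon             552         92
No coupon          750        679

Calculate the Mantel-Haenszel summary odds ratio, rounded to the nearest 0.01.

OR_MH = Σ(aᵢdᵢ/nᵢ) / Σ(bᵢcᵢ/nᵢ), where nᵢ is the stratum total.
Stratum 1 (< 50 years): n = 5017; a·d/n = 703·2222/5017 = 311.3546; b·c/n = 1061·1031/5017 = 218.0369
Stratum 2 (≥ 50 years): n = 2073; a·d/n = 552·679/2073 = 180.8046; b·c/n = 92·750/2073 = 33.2851
OR_MH = (311.3546 + 180.8046) / (218.0369 + 33.2851) = 492.1592 / 251.3220 = 1.95828

1.96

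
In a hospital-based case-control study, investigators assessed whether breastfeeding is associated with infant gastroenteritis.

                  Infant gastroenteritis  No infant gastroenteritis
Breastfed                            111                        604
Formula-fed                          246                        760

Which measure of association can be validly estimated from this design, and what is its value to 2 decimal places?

Cells: a = 111, b = 604, c = 246, d = 760.
This is a hospital-based case-control study: participants were sampled on outcome status, so risks in the source population cannot be estimated directly — relative risk is not valid here. The odds ratio is the appropriate measure.
OR = (a·d)/(b·c) = (111 × 760) / (604 × 246) = 84360 / 148584 = 0.56776

0.57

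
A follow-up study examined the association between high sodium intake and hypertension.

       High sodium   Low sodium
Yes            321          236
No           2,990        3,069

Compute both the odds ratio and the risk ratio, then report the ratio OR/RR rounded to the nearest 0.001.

1.028

Reading the table with exposure as columns: a = 321 (High sodium, case), b = 2990 (High sodium, non-case), c = 236 (Low sodium, case), d = 3069.
OR = (321·3069)/(2990·236) = 985149/705640 = 1.39611
Risk in exposed = 321/3311 = 0.09695; risk in unexposed = 236/3305 = 0.07141; RR = 1.35770
OR/RR = 1.39611 / 1.35770 = 1.02828
The outcome is rare in both groups, so OR ≈ RR (ratio near 1).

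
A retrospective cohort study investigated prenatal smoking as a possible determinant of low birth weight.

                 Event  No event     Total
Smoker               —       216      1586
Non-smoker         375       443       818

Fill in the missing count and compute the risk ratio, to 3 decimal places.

The missing cell is in the exposed row: 1586 − 216 = 1370.
So a = 1370, b = 216, c = 375, d = 443.
RR = [a/(a+b)] / [c/(c+d)] = (1370/1586) / (375/818) = 0.86381/0.45844 = 1.88425

1.884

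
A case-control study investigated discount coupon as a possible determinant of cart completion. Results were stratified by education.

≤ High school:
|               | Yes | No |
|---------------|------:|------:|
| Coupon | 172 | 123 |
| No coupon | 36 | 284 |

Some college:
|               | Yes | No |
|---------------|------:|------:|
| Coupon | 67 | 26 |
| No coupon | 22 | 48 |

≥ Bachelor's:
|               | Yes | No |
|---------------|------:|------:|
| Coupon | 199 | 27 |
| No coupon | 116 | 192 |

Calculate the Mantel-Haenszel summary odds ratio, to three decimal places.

OR_MH = Σ(aᵢdᵢ/nᵢ) / Σ(bᵢcᵢ/nᵢ), where nᵢ is the stratum total.
Stratum 1 (≤ High school): n = 615; a·d/n = 172·284/615 = 79.4276; b·c/n = 123·36/615 = 7.2000
Stratum 2 (Some college): n = 163; a·d/n = 67·48/163 = 19.7301; b·c/n = 26·22/163 = 3.5092
Stratum 3 (≥ Bachelor's): n = 534; a·d/n = 199·192/534 = 71.5506; b·c/n = 27·116/534 = 5.8652
OR_MH = (79.4276 + 19.7301 + 71.5506) / (7.2000 + 3.5092 + 5.8652) = 170.7083 / 16.5744 = 10.29953

10.300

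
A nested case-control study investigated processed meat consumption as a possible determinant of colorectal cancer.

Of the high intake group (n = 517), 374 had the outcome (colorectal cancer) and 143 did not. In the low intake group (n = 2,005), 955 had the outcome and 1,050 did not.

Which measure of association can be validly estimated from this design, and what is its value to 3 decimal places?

From the description: a = 374, b = 143, c = 955, d = 1050.
This is a nested case-control study: participants were sampled on outcome status, so risks in the source population cannot be estimated directly — relative risk is not valid here. The odds ratio is the appropriate measure.
OR = (a·d)/(b·c) = (374 × 1050) / (143 × 955) = 392700 / 136565 = 2.87555

2.876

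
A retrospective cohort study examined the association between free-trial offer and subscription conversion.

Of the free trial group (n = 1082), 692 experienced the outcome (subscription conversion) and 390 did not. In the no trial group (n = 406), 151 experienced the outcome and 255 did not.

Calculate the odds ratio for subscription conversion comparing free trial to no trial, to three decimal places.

2.996

From the description: a = 692, b = 390, c = 151, d = 255.
OR = (a·d)/(b·c) = (692 × 255) / (390 × 151) = 176460 / 58890 = 2.99643
The odds of subscription conversion are about 3.00 times as high in the free trial group.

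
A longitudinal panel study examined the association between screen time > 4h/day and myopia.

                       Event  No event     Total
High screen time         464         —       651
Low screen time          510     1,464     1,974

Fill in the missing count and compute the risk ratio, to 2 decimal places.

The missing cell is in the exposed row: 651 − 464 = 187.
So a = 464, b = 187, c = 510, d = 1464.
RR = [a/(a+b)] / [c/(c+d)] = (464/651) / (510/1974) = 0.71275/0.25836 = 2.75876

2.76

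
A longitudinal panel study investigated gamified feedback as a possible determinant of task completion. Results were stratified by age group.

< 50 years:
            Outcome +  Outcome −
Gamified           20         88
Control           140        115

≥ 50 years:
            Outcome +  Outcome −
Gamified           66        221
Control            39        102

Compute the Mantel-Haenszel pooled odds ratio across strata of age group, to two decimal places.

0.41

OR_MH = Σ(aᵢdᵢ/nᵢ) / Σ(bᵢcᵢ/nᵢ), where nᵢ is the stratum total.
Stratum 1 (< 50 years): n = 363; a·d/n = 20·115/363 = 6.3361; b·c/n = 88·140/363 = 33.9394
Stratum 2 (≥ 50 years): n = 428; a·d/n = 66·102/428 = 15.7290; b·c/n = 221·39/428 = 20.1379
OR_MH = (6.3361 + 15.7290) / (33.9394 + 20.1379) = 22.0651 / 54.0772 = 0.40803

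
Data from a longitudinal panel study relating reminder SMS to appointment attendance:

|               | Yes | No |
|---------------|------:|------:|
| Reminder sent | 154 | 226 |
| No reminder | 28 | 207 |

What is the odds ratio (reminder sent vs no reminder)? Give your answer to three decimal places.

Cells: a = 154, b = 226, c = 28, d = 207.
OR = (a·d)/(b·c) = (154 × 207) / (226 × 28) = 31878 / 6328 = 5.03761
The odds of appointment attendance are about 5.04 times as high in the reminder sent group.

5.038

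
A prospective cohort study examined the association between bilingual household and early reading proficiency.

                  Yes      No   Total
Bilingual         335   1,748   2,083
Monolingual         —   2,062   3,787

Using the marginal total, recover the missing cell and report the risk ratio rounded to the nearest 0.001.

0.353

The missing cell is in the unexposed row: 3787 − 2062 = 1725.
So a = 335, b = 1748, c = 1725, d = 2062.
RR = [a/(a+b)] / [c/(c+d)] = (335/2083) / (1725/3787) = 0.16083/0.45551 = 0.35307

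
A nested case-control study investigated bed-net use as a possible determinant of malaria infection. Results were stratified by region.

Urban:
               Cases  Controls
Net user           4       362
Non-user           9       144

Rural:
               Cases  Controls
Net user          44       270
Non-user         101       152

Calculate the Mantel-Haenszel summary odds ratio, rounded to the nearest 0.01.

OR_MH = Σ(aᵢdᵢ/nᵢ) / Σ(bᵢcᵢ/nᵢ), where nᵢ is the stratum total.
Stratum 1 (Urban): n = 519; a·d/n = 4·144/519 = 1.1098; b·c/n = 362·9/519 = 6.2775
Stratum 2 (Rural): n = 567; a·d/n = 44·152/567 = 11.7954; b·c/n = 270·101/567 = 48.0952
OR_MH = (1.1098 + 11.7954) / (6.2775 + 48.0952) = 12.9052 / 54.3727 = 0.23735

0.24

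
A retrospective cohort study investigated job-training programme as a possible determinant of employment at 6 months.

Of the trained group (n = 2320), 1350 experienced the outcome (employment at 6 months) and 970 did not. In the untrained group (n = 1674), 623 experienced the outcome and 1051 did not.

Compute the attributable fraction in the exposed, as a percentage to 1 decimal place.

From the description: a = 1350, b = 970, c = 623, d = 1051.
Risk in exposed = 1350/2320 = 0.58190; risk in unexposed = 623/1674 = 0.37216.
RR = 0.58190/0.37216 = 1.56356
AR% = (RR − 1)/RR × 100 = (1.56356 − 1)/1.56356 × 100 = 36.0432%

36.0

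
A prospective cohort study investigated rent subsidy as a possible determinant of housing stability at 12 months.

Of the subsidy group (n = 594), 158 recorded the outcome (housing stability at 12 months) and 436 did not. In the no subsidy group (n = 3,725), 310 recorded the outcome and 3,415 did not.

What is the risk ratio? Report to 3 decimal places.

3.196

From the description: a = 158, b = 436, c = 310, d = 3415.
Risk in exposed = 158/594 = 0.26599; risk in unexposed = 310/3725 = 0.08322.
RR = 0.26599 / 0.08322 = 3.19621
The risk among the exposed is 3.20 times that among the unexposed.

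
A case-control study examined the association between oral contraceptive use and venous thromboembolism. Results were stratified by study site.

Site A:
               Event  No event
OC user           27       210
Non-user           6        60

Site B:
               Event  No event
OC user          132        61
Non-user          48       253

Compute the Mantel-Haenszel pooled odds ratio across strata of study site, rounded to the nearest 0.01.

OR_MH = Σ(aᵢdᵢ/nᵢ) / Σ(bᵢcᵢ/nᵢ), where nᵢ is the stratum total.
Stratum 1 (Site A): n = 303; a·d/n = 27·60/303 = 5.3465; b·c/n = 210·6/303 = 4.1584
Stratum 2 (Site B): n = 494; a·d/n = 132·253/494 = 67.6032; b·c/n = 61·48/494 = 5.9271
OR_MH = (5.3465 + 67.6032) / (4.1584 + 5.9271) = 72.9498 / 10.0855 = 7.23310

7.23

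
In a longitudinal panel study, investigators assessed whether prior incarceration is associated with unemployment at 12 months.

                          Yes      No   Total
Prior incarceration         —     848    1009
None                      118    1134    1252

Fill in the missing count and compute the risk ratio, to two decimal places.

1.69

The missing cell is in the exposed row: 1009 − 848 = 161.
So a = 161, b = 848, c = 118, d = 1134.
RR = [a/(a+b)] / [c/(c+d)] = (161/1009) / (118/1252) = 0.15956/0.09425 = 1.69300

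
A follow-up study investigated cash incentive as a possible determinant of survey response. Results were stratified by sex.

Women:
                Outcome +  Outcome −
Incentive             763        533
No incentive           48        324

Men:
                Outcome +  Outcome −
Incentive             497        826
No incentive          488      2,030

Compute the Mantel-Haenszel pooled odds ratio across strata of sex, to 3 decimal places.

OR_MH = Σ(aᵢdᵢ/nᵢ) / Σ(bᵢcᵢ/nᵢ), where nᵢ is the stratum total.
Stratum 1 (Women): n = 1668; a·d/n = 763·324/1668 = 148.2086; b·c/n = 533·48/1668 = 15.3381
Stratum 2 (Men): n = 3841; a·d/n = 497·2030/3841 = 262.6686; b·c/n = 826·488/3841 = 104.9435
OR_MH = (148.2086 + 262.6686) / (15.3381 + 104.9435) = 410.8772 / 120.2816 = 3.41596

3.416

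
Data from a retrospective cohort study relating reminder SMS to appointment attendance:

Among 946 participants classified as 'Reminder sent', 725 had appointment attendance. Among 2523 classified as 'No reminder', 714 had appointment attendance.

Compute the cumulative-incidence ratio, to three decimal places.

2.708

From the description: a = 725, b = 221, c = 714, d = 1809.
Risk in exposed = 725/946 = 0.76638; risk in unexposed = 714/2523 = 0.28300.
RR = 0.76638 / 0.28300 = 2.70811
The risk among the exposed is 2.71 times that among the unexposed.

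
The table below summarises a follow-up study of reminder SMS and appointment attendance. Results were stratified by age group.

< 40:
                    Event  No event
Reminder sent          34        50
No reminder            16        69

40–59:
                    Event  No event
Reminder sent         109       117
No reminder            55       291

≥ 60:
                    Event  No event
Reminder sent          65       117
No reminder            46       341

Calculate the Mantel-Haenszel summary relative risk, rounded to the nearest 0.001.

RR_MH = Σ(aᵢ·n₀ᵢ/nᵢ) / Σ(cᵢ·n₁ᵢ/nᵢ), with n₁ᵢ = aᵢ+bᵢ (exposed), n₀ᵢ = cᵢ+dᵢ (unexposed), nᵢ = n₁ᵢ+n₀ᵢ.
Stratum 1 (< 40): n₁ = 84, n₀ = 85, n = 169; a·n₀/n = 34·85/169 = 17.1006; c·n₁/n = 16·84/169 = 7.9527
Stratum 2 (40–59): n₁ = 226, n₀ = 346, n = 572; a·n₀/n = 109·346/572 = 65.9336; c·n₁/n = 55·226/572 = 21.7308
Stratum 3 (≥ 60): n₁ = 182, n₀ = 387, n = 569; a·n₀/n = 65·387/569 = 44.2091; c·n₁/n = 46·182/569 = 14.7135
RR_MH = (17.1006 + 65.9336 + 44.2091) / (7.9527 + 21.7308 + 14.7135) = 127.2433 / 44.3970 = 2.86604

2.866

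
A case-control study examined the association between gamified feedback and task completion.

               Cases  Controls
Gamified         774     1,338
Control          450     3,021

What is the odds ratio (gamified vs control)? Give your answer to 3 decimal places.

3.883

Cells: a = 774, b = 1338, c = 450, d = 3021.
OR = (a·d)/(b·c) = (774 × 3021) / (1338 × 450) = 2338254 / 602100 = 3.88350
The odds of task completion are about 3.88 times as high in the gamified group.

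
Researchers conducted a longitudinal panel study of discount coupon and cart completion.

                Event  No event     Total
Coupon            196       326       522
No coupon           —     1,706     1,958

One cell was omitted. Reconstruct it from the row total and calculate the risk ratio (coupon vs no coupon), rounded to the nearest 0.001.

The missing cell is in the unexposed row: 1958 − 1706 = 252.
So a = 196, b = 326, c = 252, d = 1706.
RR = [a/(a+b)] / [c/(c+d)] = (196/522) / (252/1958) = 0.37548/0.12870 = 2.91741

2.917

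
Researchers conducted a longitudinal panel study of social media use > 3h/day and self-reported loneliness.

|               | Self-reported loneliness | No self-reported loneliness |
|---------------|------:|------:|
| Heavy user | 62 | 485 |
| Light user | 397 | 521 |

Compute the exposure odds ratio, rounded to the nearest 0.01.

0.17

Cells: a = 62, b = 485, c = 397, d = 521.
OR = (a·d)/(b·c) = (62 × 521) / (485 × 397) = 32302 / 192545 = 0.16776
Exposure is associated with lower odds of self-reported loneliness (OR = 0.17 < 1).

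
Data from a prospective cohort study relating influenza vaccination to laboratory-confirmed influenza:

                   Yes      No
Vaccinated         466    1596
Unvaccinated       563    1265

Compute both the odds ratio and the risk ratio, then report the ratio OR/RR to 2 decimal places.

Cells: a = 466, b = 1596, c = 563, d = 1265.
OR = (466·1265)/(1596·563) = 589490/898548 = 0.65605
Risk in exposed = 466/2062 = 0.22599; risk in unexposed = 563/1828 = 0.30799; RR = 0.73378
OR/RR = 0.65605 / 0.73378 = 0.89407
The outcome is not rare, so the OR lies further from 1 than the RR.

0.89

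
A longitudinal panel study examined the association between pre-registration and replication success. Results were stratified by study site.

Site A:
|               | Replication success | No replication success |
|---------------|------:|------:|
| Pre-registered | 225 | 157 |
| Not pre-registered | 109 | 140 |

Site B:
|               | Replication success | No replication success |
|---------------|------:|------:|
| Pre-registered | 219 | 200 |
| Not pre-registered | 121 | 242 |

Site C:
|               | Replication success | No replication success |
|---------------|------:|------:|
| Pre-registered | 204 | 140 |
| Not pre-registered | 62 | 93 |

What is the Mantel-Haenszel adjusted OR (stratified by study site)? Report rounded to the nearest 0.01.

OR_MH = Σ(aᵢdᵢ/nᵢ) / Σ(bᵢcᵢ/nᵢ), where nᵢ is the stratum total.
Stratum 1 (Site A): n = 631; a·d/n = 225·140/631 = 49.9208; b·c/n = 157·109/631 = 27.1204
Stratum 2 (Site B): n = 782; a·d/n = 219·242/782 = 67.7724; b·c/n = 200·121/782 = 30.9463
Stratum 3 (Site C): n = 499; a·d/n = 204·93/499 = 38.0200; b·c/n = 140·62/499 = 17.3948
OR_MH = (49.9208 + 67.7724 + 38.0200) / (27.1204 + 30.9463 + 17.3948) = 155.7132 / 75.4615 = 2.06348

2.06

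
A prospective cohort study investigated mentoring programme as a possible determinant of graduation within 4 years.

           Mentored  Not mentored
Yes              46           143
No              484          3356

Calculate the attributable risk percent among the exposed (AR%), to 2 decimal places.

52.91

Reading the table with exposure as columns: a = 46 (Mentored, case), b = 484 (Mentored, non-case), c = 143 (Not mentored, case), d = 3356.
Risk in exposed = 46/530 = 0.08679; risk in unexposed = 143/3499 = 0.04087.
RR = 0.08679/0.04087 = 2.12368
AR% = (RR − 1)/RR × 100 = (2.12368 − 1)/2.12368 × 100 = 52.9120%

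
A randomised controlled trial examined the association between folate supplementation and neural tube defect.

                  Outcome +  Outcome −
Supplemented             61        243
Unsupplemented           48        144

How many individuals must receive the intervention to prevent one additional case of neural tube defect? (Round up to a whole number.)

Risk in treated group = 61/304 = 0.20066; risk in control = 48/192 = 0.25000.
Absolute risk reduction = 0.25000 − 0.20066 = 0.04934
NNT = 1 / ARR = 1 / 0.04934 = 20.267 → round up → 21

21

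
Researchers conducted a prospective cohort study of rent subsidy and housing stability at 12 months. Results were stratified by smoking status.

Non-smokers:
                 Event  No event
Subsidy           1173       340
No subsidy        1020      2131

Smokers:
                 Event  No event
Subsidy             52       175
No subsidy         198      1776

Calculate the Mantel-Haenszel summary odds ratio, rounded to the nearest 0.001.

6.414

OR_MH = Σ(aᵢdᵢ/nᵢ) / Σ(bᵢcᵢ/nᵢ), where nᵢ is the stratum total.
Stratum 1 (Non-smokers): n = 4664; a·d/n = 1173·2131/4664 = 535.9483; b·c/n = 340·1020/4664 = 74.3568
Stratum 2 (Smokers): n = 2201; a·d/n = 52·1776/2201 = 41.9591; b·c/n = 175·198/2201 = 15.7428
OR_MH = (535.9483 + 41.9591) / (74.3568 + 15.7428) = 577.9074 / 90.0996 = 6.41409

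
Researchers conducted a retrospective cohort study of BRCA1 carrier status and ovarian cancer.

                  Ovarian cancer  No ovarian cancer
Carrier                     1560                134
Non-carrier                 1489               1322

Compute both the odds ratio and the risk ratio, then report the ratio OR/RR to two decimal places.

5.95

Cells: a = 1560, b = 134, c = 1489, d = 1322.
OR = (1560·1322)/(134·1489) = 2062320/199526 = 10.33610
Risk in exposed = 1560/1694 = 0.92090; risk in unexposed = 1489/2811 = 0.52970; RR = 1.73851
OR/RR = 10.33610 / 1.73851 = 5.94537
The outcome is not rare, so the OR lies further from 1 than the RR.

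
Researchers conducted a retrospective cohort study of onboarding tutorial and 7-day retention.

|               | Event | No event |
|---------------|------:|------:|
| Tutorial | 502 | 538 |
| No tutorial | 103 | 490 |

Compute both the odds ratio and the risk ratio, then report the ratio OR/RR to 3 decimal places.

Cells: a = 502, b = 538, c = 103, d = 490.
OR = (502·490)/(538·103) = 245980/55414 = 4.43895
Risk in exposed = 502/1040 = 0.48269; risk in unexposed = 103/593 = 0.17369; RR = 2.77900
OR/RR = 4.43895 / 2.77900 = 1.59732
The outcome is not rare, so the OR lies further from 1 than the RR.

1.597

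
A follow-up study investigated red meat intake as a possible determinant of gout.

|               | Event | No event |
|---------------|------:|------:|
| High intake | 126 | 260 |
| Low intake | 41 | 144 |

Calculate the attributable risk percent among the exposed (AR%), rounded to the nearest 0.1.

Cells: a = 126, b = 260, c = 41, d = 144.
Risk in exposed = 126/386 = 0.32642; risk in unexposed = 41/185 = 0.22162.
RR = 0.32642/0.22162 = 1.47289
AR% = (RR − 1)/RR × 100 = (1.47289 − 1)/1.47289 × 100 = 32.1064%

32.1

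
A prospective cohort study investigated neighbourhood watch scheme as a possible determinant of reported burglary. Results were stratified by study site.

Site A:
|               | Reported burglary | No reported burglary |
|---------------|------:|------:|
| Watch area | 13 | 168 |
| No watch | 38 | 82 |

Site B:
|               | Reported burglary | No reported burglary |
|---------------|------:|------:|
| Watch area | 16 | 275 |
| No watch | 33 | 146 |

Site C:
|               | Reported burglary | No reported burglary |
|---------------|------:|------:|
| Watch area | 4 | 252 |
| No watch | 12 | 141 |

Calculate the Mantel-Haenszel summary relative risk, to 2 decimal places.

0.25

RR_MH = Σ(aᵢ·n₀ᵢ/nᵢ) / Σ(cᵢ·n₁ᵢ/nᵢ), with n₁ᵢ = aᵢ+bᵢ (exposed), n₀ᵢ = cᵢ+dᵢ (unexposed), nᵢ = n₁ᵢ+n₀ᵢ.
Stratum 1 (Site A): n₁ = 181, n₀ = 120, n = 301; a·n₀/n = 13·120/301 = 5.1827; c·n₁/n = 38·181/301 = 22.8505
Stratum 2 (Site B): n₁ = 291, n₀ = 179, n = 470; a·n₀/n = 16·179/470 = 6.0936; c·n₁/n = 33·291/470 = 20.4319
Stratum 3 (Site C): n₁ = 256, n₀ = 153, n = 409; a·n₀/n = 4·153/409 = 1.4963; c·n₁/n = 12·256/409 = 7.5110
RR_MH = (5.1827 + 6.0936 + 1.4963) / (22.8505 + 20.4319 + 7.5110) = 12.7727 / 50.7934 = 0.25146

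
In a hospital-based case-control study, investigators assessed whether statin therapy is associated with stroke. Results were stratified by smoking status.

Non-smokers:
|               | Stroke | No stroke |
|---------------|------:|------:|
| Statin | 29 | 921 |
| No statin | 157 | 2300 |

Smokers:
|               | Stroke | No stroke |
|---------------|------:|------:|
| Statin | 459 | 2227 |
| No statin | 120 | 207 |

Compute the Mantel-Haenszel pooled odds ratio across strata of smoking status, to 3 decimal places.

0.390

OR_MH = Σ(aᵢdᵢ/nᵢ) / Σ(bᵢcᵢ/nᵢ), where nᵢ is the stratum total.
Stratum 1 (Non-smokers): n = 3407; a·d/n = 29·2300/3407 = 19.5773; b·c/n = 921·157/3407 = 42.4412
Stratum 2 (Smokers): n = 3013; a·d/n = 459·207/3013 = 31.5344; b·c/n = 2227·120/3013 = 88.6957
OR_MH = (19.5773 + 31.5344) / (42.4412 + 88.6957) = 51.1117 / 131.1368 = 0.38976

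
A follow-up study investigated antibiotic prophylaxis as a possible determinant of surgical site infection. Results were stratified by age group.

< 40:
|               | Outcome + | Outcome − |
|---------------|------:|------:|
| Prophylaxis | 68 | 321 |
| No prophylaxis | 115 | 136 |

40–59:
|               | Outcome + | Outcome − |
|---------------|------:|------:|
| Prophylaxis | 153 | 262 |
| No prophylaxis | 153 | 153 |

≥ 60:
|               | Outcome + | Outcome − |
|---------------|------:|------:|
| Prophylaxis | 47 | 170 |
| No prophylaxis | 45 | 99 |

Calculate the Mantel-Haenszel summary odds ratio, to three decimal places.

0.445

OR_MH = Σ(aᵢdᵢ/nᵢ) / Σ(bᵢcᵢ/nᵢ), where nᵢ is the stratum total.
Stratum 1 (< 40): n = 640; a·d/n = 68·136/640 = 14.4500; b·c/n = 321·115/640 = 57.6797
Stratum 2 (40–59): n = 721; a·d/n = 153·153/721 = 32.4674; b·c/n = 262·153/721 = 55.5978
Stratum 3 (≥ 60): n = 361; a·d/n = 47·99/361 = 12.8892; b·c/n = 170·45/361 = 21.1911
OR_MH = (14.4500 + 32.4674 + 12.8892) / (57.6797 + 55.5978 + 21.1911) = 59.8066 / 134.4686 = 0.44476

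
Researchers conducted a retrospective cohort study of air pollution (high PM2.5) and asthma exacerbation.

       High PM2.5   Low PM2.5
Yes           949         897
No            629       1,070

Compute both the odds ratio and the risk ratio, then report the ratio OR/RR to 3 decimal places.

Reading the table with exposure as columns: a = 949 (High PM2.5, case), b = 629 (High PM2.5, non-case), c = 897 (Low PM2.5, case), d = 1070.
OR = (949·1070)/(629·897) = 1015430/564213 = 1.79973
Risk in exposed = 949/1578 = 0.60139; risk in unexposed = 897/1967 = 0.45602; RR = 1.31878
OR/RR = 1.79973 / 1.31878 = 1.36470
The outcome is not rare, so the OR lies further from 1 than the RR.

1.365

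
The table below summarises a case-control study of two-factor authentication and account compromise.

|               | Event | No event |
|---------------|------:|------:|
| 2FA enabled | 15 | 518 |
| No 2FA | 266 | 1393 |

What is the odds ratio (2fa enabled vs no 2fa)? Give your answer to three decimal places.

Cells: a = 15, b = 518, c = 266, d = 1393.
OR = (a·d)/(b·c) = (15 × 1393) / (518 × 266) = 20895 / 137788 = 0.15165
Exposure is associated with lower odds of account compromise (OR = 0.15 < 1).

0.152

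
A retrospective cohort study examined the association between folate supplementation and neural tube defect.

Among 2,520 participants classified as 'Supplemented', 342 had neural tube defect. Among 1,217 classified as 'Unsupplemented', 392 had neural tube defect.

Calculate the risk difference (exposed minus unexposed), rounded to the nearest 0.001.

From the description: a = 342, b = 2178, c = 392, d = 825.
Risk in exposed = 342/2520 = 0.135714; risk in unexposed = 392/1217 = 0.322104.
Risk difference = 0.135714 − 0.322104 = -0.186389

-0.186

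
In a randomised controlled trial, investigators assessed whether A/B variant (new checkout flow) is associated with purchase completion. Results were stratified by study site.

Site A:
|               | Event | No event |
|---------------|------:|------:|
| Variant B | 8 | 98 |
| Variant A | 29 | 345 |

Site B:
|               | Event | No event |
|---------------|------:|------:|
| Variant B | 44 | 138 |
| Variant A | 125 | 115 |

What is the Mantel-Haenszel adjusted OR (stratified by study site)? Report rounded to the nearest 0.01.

OR_MH = Σ(aᵢdᵢ/nᵢ) / Σ(bᵢcᵢ/nᵢ), where nᵢ is the stratum total.
Stratum 1 (Site A): n = 480; a·d/n = 8·345/480 = 5.7500; b·c/n = 98·29/480 = 5.9208
Stratum 2 (Site B): n = 422; a·d/n = 44·115/422 = 11.9905; b·c/n = 138·125/422 = 40.8768
OR_MH = (5.7500 + 11.9905) / (5.9208 + 40.8768) = 17.7405 / 46.7976 = 0.37909

0.38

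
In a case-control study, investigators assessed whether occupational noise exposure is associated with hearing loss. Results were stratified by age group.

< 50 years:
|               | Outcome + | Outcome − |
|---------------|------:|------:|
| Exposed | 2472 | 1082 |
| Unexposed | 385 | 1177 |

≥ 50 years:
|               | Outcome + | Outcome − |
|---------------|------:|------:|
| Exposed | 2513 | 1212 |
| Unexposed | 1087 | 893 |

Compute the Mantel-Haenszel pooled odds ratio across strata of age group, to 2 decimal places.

OR_MH = Σ(aᵢdᵢ/nᵢ) / Σ(bᵢcᵢ/nᵢ), where nᵢ is the stratum total.
Stratum 1 (< 50 years): n = 5116; a·d/n = 2472·1177/5116 = 568.7146; b·c/n = 1082·385/5116 = 81.4249
Stratum 2 (≥ 50 years): n = 5705; a·d/n = 2513·893/5705 = 393.3583; b·c/n = 1212·1087/5705 = 230.9280
OR_MH = (568.7146 + 393.3583) / (81.4249 + 230.9280) = 962.0729 / 312.3529 = 3.08008

3.08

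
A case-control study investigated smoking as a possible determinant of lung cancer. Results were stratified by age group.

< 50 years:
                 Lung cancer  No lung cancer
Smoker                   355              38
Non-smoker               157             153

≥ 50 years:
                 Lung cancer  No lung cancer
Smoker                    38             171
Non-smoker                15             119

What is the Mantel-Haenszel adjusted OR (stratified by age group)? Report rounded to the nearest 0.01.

OR_MH = Σ(aᵢdᵢ/nᵢ) / Σ(bᵢcᵢ/nᵢ), where nᵢ is the stratum total.
Stratum 1 (< 50 years): n = 703; a·d/n = 355·153/703 = 77.2617; b·c/n = 38·157/703 = 8.4865
Stratum 2 (≥ 50 years): n = 343; a·d/n = 38·119/343 = 13.1837; b·c/n = 171·15/343 = 7.4781
OR_MH = (77.2617 + 13.1837) / (8.4865 + 7.4781) = 90.4454 / 15.9646 = 5.66537

5.67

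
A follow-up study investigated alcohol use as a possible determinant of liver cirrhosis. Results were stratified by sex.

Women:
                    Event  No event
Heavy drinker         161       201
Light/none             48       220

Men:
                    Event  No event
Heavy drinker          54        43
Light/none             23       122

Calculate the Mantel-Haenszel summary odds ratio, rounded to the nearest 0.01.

4.30

OR_MH = Σ(aᵢdᵢ/nᵢ) / Σ(bᵢcᵢ/nᵢ), where nᵢ is the stratum total.
Stratum 1 (Women): n = 630; a·d/n = 161·220/630 = 56.2222; b·c/n = 201·48/630 = 15.3143
Stratum 2 (Men): n = 242; a·d/n = 54·122/242 = 27.2231; b·c/n = 43·23/242 = 4.0868
OR_MH = (56.2222 + 27.2231) / (15.3143 + 4.0868) = 83.4454 / 19.4011 = 4.30107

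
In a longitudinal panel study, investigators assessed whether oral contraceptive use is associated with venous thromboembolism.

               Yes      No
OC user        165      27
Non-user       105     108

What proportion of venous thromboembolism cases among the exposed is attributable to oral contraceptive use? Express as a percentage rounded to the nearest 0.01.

Cells: a = 165, b = 27, c = 105, d = 108.
Risk in exposed = 165/192 = 0.85938; risk in unexposed = 105/213 = 0.49296.
RR = 0.85938/0.49296 = 1.74330
AR% = (RR − 1)/RR × 100 = (1.74330 − 1)/1.74330 × 100 = 42.6376%

42.64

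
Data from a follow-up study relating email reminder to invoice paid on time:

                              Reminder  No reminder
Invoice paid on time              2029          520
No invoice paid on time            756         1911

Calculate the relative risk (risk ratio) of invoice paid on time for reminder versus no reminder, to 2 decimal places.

Reading the table with exposure as columns: a = 2029 (Reminder, case), b = 756 (Reminder, non-case), c = 520 (No reminder, case), d = 1911.
Risk in exposed = 2029/2785 = 0.72855; risk in unexposed = 520/2431 = 0.21390.
RR = 0.72855 / 0.21390 = 3.40595
The risk among the exposed is 3.41 times that among the unexposed.

3.41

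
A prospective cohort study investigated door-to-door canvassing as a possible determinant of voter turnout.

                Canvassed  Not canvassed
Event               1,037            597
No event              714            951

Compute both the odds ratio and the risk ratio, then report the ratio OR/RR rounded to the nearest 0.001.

1.507

Reading the table with exposure as columns: a = 1037 (Canvassed, case), b = 714 (Canvassed, non-case), c = 597 (Not canvassed, case), d = 951.
OR = (1037·951)/(714·597) = 986187/426258 = 2.31359
Risk in exposed = 1037/1751 = 0.59223; risk in unexposed = 597/1548 = 0.38566; RR = 1.53564
OR/RR = 2.31359 / 1.53564 = 1.50660
The outcome is not rare, so the OR lies further from 1 than the RR.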